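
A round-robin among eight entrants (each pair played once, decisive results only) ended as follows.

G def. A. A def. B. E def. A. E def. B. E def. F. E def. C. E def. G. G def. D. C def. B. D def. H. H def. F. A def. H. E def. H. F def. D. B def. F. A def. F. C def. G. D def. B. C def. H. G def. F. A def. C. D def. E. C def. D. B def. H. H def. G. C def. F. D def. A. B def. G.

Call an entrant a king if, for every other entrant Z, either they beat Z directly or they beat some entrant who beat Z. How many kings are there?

4

A cannot reach E in two steps.
B cannot reach C, E in two steps.
C reaches everyone (king).
D reaches everyone (king).
E reaches everyone (king).
F cannot reach C, G in two steps.
G reaches everyone (king).
H cannot reach B, C, E in two steps.
Kings: C, D, E, G — 4.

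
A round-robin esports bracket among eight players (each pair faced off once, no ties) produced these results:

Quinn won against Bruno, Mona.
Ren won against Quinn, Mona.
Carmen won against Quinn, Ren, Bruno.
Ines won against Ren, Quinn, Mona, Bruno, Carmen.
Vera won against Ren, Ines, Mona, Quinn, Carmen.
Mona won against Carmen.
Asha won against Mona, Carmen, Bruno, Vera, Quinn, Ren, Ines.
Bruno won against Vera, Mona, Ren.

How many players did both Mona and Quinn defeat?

Mona beat: Carmen.
Quinn beat: Bruno, Mona.
No one was beaten by both.

0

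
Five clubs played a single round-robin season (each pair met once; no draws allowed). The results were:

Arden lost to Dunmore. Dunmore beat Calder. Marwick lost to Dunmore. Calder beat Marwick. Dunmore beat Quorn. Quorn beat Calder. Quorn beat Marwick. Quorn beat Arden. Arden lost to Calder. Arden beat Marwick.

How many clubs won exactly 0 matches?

Win totals: Dunmore 4, Arden 1, Calder 2, Marwick 0, Quorn 3.
Exactly 0: Marwick — 1 club.

1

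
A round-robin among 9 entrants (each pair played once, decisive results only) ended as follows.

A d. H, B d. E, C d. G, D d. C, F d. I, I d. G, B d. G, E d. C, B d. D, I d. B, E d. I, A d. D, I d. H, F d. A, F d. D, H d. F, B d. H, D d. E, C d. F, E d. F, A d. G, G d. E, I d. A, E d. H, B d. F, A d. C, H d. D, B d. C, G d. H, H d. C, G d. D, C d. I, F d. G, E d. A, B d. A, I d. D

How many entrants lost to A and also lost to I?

A beat: C, D, G, H.
I beat: A, B, D, G, H.
Both beat: D, G, H — 3.

3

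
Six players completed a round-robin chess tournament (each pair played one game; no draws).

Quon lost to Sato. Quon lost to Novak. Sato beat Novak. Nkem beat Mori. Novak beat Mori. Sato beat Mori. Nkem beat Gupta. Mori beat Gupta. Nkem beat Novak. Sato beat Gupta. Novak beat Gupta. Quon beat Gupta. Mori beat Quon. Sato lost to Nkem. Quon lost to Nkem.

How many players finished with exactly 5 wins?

Win totals: Nkem 5, Gupta 0, Mori 2, Sato 4, Novak 3, Quon 1.
Exactly 5: Nkem — 1 player.

1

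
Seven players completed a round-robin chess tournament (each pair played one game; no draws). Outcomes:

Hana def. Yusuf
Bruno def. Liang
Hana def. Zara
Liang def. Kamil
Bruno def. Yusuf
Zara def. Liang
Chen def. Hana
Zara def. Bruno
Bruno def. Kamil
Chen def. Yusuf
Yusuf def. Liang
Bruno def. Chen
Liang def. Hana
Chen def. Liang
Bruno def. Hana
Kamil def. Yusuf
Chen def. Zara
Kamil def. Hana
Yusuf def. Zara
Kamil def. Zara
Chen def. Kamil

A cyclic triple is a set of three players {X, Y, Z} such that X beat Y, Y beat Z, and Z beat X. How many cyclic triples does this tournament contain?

8

Win totals: Hana 2, Liang 2, Chen 5, Yusuf 2, Kamil 3, Bruno 5, Zara 2.
A player with w wins dominates both others in C(w,2) triples; summing gives 1 + 1 + 10 + 1 + 3 + 10 + 1 = 27 transitive triples.
Total triples C(7,3) = 35, so cyclic triples = 35 − 27 = 8.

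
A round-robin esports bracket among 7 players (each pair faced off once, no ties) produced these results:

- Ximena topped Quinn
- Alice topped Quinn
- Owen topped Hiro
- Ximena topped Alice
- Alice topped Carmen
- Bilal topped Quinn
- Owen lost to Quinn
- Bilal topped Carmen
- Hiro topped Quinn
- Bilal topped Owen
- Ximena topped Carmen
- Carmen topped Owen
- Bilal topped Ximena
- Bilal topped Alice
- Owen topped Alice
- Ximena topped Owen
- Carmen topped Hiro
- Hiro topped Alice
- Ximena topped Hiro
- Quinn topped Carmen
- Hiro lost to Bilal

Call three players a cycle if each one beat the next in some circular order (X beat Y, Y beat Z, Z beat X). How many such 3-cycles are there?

Win totals: Carmen 2, Owen 2, Bilal 6, Quinn 2, Hiro 2, Ximena 5, Alice 2.
A player with w wins dominates both others in C(w,2) triples; summing gives 1 + 1 + 15 + 1 + 1 + 10 + 1 = 30 transitive triples.
Total triples C(7,3) = 35, so cyclic triples = 35 − 30 = 5.

5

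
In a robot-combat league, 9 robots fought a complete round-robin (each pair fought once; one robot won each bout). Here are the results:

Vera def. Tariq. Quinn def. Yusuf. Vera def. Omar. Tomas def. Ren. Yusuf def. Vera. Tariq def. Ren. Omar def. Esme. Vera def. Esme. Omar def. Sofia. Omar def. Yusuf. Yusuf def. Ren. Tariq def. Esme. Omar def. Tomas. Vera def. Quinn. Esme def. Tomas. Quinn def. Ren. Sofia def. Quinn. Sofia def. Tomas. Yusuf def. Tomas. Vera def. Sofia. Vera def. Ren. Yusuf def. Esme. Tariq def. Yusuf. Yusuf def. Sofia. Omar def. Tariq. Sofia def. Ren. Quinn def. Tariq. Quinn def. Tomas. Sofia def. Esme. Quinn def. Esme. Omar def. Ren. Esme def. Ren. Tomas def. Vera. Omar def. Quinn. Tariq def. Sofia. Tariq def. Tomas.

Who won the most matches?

Win totals: Sofia 4, Omar 7, Vera 6, Tomas 2, Tariq 5, Yusuf 5, Ren 0, Quinn 5, Esme 2.
Omar leads with 7 wins (next highest: 6).

Omar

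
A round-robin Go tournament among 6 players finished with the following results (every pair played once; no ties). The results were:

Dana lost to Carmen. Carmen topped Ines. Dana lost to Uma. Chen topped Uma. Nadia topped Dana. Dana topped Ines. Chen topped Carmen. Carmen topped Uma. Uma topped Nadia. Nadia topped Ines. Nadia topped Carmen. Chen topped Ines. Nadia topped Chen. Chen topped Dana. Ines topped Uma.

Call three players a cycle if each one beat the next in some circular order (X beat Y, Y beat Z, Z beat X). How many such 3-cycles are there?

4

Of the C(6,3) = 20 triples, the cyclic ones are: {Chen, Nadia, Uma}; {Dana, Ines, Uma}; {Ines, Nadia, Uma}; {Nadia, Uma, Carmen}.
That is 4.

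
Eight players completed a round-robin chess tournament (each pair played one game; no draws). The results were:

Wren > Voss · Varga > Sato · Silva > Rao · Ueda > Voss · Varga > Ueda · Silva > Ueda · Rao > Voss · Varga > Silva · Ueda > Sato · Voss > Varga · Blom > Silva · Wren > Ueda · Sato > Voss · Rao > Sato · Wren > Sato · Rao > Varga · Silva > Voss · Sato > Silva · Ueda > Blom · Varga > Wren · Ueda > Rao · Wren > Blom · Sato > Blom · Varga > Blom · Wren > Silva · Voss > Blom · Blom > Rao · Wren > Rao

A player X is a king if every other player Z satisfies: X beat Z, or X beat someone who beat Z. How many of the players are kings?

4

Silva cannot reach Wren in two steps.
Wren reaches everyone (king).
Ueda cannot reach Wren in two steps.
Varga reaches everyone (king).
Voss reaches everyone (king).
Sato cannot reach Wren in two steps.
Blom cannot reach Wren in two steps.
Rao reaches everyone (king).
Kings: Wren, Varga, Voss, Rao — 4.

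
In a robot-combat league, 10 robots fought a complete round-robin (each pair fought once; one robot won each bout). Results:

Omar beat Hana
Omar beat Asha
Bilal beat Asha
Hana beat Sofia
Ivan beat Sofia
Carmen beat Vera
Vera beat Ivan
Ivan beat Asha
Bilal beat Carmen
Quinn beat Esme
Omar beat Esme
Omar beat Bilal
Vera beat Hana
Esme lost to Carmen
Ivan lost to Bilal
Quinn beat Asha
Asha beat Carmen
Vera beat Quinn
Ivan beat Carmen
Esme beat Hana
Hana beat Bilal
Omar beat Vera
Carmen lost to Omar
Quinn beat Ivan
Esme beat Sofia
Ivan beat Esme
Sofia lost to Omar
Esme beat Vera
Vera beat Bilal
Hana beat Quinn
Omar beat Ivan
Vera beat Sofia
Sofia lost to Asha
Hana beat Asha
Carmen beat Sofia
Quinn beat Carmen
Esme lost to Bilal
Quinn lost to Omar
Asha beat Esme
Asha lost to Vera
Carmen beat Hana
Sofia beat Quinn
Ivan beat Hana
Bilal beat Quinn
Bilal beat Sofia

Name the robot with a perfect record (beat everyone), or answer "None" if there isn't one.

Omar

Omar has 9 wins out of 9 opponents — a perfect record.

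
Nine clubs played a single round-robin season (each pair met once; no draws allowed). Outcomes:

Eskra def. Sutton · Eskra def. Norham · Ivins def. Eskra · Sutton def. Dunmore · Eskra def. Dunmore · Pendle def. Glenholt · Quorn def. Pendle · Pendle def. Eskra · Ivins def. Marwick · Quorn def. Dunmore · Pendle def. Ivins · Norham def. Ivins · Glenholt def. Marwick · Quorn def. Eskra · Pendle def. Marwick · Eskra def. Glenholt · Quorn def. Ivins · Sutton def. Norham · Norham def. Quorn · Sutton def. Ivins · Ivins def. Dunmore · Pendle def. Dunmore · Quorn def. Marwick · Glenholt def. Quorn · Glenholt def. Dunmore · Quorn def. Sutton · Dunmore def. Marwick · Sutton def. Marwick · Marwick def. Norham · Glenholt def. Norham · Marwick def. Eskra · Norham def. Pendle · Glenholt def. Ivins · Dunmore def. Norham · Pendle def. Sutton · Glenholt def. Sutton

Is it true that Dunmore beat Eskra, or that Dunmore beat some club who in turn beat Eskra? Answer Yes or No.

Dunmore did not beat Eskra directly.
Dunmore beat Marwick, Norham. Of those, Marwick beat Eskra.

Yes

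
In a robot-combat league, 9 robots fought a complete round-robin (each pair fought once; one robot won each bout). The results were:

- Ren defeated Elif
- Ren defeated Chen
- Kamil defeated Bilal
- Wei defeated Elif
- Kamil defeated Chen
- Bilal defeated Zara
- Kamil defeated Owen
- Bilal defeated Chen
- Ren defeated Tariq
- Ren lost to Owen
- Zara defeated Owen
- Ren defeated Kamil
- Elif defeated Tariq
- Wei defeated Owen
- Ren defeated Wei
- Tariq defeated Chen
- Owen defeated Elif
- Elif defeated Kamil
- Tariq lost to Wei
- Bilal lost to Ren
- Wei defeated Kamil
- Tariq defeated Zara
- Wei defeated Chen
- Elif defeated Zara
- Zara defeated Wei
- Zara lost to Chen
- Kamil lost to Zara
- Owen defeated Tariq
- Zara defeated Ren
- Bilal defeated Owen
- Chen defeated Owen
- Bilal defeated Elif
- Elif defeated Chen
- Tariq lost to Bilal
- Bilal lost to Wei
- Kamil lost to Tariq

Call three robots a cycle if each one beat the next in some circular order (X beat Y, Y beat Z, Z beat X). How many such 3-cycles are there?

Win totals: Ren 6, Chen 2, Owen 3, Kamil 3, Bilal 5, Zara 4, Wei 6, Tariq 3, Elif 4.
A robot with w wins dominates both others in C(w,2) triples; summing gives 15 + 1 + 3 + 3 + 10 + 6 + 15 + 3 + 6 = 62 transitive triples.
Total triples C(9,3) = 84, so cyclic triples = 84 − 62 = 22.

22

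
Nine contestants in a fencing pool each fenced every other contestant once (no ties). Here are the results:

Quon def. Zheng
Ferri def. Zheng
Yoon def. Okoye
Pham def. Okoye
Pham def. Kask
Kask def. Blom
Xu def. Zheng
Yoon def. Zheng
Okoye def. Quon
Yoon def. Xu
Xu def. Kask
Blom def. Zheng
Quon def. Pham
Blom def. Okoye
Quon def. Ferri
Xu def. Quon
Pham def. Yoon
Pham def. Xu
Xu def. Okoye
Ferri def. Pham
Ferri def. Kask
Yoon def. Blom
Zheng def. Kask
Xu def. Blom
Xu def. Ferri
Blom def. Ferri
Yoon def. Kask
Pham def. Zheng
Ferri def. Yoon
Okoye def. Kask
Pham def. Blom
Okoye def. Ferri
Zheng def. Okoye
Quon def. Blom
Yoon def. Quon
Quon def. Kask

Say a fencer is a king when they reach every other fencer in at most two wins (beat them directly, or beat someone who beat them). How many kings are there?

5

Blom cannot reach Xu in two steps.
Pham reaches everyone (king).
Okoye cannot reach Xu in two steps.
Zheng cannot reach Pham, Xu, Yoon in two steps.
Quon reaches everyone (king).
Ferri reaches everyone (king).
Xu reaches everyone (king).
Yoon reaches everyone (king).
Kask cannot reach Pham, Quon, Xu, Yoon in two steps.
Kings: Pham, Quon, Ferri, Xu, Yoon — 5.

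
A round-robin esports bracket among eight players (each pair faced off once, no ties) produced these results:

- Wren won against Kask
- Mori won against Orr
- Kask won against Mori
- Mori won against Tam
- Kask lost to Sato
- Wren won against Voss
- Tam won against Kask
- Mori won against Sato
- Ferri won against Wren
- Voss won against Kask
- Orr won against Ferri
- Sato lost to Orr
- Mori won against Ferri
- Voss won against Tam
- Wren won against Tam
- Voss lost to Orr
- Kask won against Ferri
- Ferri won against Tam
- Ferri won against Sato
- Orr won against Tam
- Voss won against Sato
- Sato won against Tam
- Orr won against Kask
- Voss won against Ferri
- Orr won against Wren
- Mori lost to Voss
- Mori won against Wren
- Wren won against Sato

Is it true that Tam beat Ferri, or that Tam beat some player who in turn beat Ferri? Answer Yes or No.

Tam did not beat Ferri directly.
Tam beat Kask. Of those, Kask beat Ferri.

Yes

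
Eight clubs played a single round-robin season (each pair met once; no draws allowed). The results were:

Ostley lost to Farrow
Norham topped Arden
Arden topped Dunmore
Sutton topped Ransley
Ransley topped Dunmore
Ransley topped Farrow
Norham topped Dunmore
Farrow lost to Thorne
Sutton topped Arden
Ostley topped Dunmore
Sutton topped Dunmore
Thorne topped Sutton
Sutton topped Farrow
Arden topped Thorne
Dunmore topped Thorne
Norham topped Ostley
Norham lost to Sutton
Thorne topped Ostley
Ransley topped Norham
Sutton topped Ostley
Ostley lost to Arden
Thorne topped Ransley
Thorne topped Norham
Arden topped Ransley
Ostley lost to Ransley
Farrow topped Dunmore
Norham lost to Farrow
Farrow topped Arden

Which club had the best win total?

Sutton

Win totals: Ostley 1, Ransley 4, Norham 3, Farrow 4, Dunmore 1, Sutton 6, Arden 4, Thorne 5.
Sutton leads with 6 wins (next highest: 5).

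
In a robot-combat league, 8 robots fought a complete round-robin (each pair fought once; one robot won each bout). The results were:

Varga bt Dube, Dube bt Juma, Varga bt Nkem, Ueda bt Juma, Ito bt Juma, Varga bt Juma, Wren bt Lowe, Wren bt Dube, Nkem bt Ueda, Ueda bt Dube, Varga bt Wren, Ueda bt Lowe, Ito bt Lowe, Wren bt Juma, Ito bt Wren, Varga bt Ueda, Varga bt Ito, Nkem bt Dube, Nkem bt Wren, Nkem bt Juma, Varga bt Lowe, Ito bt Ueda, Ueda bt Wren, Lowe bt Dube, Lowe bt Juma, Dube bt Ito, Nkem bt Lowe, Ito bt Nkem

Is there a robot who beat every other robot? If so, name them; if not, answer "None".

Varga has 7 wins out of 7 opponents — a perfect record.

Varga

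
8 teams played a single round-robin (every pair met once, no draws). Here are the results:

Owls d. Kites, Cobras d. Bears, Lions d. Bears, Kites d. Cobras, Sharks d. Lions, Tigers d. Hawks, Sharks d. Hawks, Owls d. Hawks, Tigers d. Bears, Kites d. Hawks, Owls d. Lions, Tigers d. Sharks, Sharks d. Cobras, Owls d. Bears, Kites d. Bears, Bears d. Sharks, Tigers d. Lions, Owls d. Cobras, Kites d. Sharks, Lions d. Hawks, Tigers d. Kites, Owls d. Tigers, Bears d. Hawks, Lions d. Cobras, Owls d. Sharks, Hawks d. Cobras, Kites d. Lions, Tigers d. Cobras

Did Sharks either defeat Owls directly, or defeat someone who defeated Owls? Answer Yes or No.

No

Sharks did not beat Owls directly.
Sharks beat Cobras, Lions, Hawks, but each of them lost to Owls. No two-step path.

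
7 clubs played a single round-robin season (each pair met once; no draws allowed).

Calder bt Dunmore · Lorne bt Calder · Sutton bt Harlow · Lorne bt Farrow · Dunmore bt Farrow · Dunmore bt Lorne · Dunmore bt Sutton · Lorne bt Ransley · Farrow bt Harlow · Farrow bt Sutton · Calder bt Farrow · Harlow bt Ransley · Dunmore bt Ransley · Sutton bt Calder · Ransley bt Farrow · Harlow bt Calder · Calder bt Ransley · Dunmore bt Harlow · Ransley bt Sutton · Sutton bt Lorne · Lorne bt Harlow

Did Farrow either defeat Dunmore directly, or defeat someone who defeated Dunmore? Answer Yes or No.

Farrow did not beat Dunmore directly.
Farrow beat Harlow, Sutton, but each of them lost to Dunmore. No two-step path.

No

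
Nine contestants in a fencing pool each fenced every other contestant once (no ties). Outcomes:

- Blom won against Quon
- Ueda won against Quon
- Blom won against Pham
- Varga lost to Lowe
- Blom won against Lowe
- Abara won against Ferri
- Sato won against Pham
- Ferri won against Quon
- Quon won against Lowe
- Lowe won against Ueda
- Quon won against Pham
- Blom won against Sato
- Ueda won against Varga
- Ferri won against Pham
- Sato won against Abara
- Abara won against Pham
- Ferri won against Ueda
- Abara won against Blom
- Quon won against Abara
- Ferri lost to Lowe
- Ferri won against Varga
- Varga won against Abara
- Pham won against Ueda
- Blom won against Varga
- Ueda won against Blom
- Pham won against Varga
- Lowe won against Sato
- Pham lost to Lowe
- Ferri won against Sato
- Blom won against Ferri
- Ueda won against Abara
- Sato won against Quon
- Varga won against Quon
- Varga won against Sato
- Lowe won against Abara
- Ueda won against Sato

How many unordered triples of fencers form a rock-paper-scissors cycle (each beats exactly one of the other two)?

21

Win totals: Lowe 6, Ferri 5, Sato 3, Pham 2, Quon 3, Varga 3, Abara 3, Ueda 5, Blom 6.
A fencer with w wins dominates both others in C(w,2) triples; summing gives 15 + 10 + 3 + 1 + 3 + 3 + 3 + 10 + 15 = 63 transitive triples.
Total triples C(9,3) = 84, so cyclic triples = 84 − 63 = 21.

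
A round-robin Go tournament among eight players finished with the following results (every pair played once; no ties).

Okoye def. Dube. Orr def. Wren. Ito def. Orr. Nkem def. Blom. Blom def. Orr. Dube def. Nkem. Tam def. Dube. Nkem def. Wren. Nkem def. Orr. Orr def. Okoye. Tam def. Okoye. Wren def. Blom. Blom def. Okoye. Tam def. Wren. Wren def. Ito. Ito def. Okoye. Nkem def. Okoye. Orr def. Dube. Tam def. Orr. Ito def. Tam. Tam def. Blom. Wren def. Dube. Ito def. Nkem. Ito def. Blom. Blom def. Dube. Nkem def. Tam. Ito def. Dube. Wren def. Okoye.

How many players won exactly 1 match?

Win totals: Blom 3, Orr 3, Tam 5, Nkem 5, Dube 1, Wren 4, Ito 6, Okoye 1.
Exactly 1: Dube, Okoye — 2 players.

2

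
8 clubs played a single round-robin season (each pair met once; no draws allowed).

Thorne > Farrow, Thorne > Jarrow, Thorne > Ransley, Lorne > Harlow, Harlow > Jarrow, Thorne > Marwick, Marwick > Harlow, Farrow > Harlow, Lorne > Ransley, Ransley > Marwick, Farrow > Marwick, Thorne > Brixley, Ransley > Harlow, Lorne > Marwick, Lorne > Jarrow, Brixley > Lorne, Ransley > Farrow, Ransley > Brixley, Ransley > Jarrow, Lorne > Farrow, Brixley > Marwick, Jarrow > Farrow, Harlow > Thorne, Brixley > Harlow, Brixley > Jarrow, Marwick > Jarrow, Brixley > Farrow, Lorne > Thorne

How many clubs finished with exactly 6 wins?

Win totals: Marwick 2, Ransley 5, Brixley 5, Lorne 6, Thorne 5, Jarrow 1, Farrow 2, Harlow 2.
Exactly 6: Lorne — 1 club.

1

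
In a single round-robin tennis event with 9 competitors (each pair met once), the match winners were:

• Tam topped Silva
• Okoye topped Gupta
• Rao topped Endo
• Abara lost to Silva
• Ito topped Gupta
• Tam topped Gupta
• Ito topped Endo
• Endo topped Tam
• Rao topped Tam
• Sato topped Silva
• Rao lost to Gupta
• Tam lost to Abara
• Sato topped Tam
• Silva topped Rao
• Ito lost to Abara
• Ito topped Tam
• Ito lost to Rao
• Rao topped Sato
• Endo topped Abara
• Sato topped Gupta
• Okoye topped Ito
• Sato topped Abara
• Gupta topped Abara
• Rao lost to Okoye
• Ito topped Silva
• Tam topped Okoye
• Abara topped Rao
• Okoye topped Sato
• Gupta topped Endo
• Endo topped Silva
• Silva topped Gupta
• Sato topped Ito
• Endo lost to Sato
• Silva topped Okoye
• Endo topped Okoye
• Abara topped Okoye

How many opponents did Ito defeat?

Ito's results: beat Tam, Endo, Silva, Gupta; lost to Okoye, Rao, Abara, Sato.
That is 4 wins.

4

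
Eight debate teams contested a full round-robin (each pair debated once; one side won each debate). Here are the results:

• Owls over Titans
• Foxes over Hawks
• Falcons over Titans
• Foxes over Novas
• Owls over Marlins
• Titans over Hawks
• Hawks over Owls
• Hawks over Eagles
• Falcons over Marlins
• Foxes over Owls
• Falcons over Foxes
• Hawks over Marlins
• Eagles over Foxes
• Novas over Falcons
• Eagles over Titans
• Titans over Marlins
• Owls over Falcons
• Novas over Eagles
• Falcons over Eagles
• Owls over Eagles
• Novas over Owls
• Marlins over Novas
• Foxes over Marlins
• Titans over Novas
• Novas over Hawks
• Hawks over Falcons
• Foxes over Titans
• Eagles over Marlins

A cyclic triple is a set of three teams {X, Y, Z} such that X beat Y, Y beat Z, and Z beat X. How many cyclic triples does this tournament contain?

16

Win totals: Novas 4, Titans 3, Eagles 3, Marlins 1, Owls 4, Hawks 4, Falcons 4, Foxes 5.
A team with w wins dominates both others in C(w,2) triples; summing gives 6 + 3 + 3 + 0 + 6 + 6 + 6 + 10 = 40 transitive triples.
Total triples C(8,3) = 56, so cyclic triples = 56 − 40 = 16.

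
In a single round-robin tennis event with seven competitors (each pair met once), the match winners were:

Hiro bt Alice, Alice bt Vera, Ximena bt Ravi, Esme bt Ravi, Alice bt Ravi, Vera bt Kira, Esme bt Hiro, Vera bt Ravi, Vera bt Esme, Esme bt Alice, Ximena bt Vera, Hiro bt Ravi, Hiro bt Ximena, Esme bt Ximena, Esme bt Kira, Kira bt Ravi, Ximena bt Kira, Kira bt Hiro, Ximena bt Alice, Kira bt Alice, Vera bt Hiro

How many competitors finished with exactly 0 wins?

Win totals: Esme 5, Kira 3, Ravi 0, Vera 4, Hiro 3, Alice 2, Ximena 4.
Exactly 0: Ravi — 1 competitor.

1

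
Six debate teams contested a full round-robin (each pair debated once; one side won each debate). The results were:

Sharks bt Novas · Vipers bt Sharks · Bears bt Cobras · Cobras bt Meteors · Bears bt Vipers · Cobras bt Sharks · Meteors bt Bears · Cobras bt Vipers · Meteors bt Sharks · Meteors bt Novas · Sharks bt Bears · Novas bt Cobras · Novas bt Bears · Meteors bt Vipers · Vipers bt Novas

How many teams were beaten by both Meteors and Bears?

1

Meteors beat: Bears, Vipers, Novas, Sharks.
Bears beat: Cobras, Vipers.
Both beat: Vipers — 1.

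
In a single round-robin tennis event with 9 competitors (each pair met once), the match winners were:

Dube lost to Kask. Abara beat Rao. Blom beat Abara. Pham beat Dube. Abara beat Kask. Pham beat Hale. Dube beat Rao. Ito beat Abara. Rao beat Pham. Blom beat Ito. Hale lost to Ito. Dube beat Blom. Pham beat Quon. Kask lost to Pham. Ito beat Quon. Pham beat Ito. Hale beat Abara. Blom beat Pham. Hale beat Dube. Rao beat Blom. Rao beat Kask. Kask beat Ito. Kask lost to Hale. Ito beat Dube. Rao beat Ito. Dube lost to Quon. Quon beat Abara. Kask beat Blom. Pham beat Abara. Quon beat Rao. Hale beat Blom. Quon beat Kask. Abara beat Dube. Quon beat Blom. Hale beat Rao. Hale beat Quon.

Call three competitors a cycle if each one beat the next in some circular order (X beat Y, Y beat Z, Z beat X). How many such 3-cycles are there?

Win totals: Quon 5, Abara 3, Blom 3, Hale 6, Ito 4, Pham 6, Dube 2, Rao 4, Kask 3.
A competitor with w wins dominates both others in C(w,2) triples; summing gives 10 + 3 + 3 + 15 + 6 + 15 + 1 + 6 + 3 = 62 transitive triples.
Total triples C(9,3) = 84, so cyclic triples = 84 − 62 = 22.

22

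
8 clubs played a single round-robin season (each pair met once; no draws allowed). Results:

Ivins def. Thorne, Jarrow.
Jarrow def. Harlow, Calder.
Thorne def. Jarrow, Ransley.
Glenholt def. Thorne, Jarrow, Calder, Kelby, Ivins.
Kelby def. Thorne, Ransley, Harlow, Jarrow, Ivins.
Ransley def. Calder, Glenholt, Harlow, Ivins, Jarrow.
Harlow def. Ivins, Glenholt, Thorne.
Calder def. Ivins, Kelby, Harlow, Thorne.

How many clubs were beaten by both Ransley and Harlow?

Ransley beat: Harlow, Ivins, Jarrow, Glenholt, Calder.
Harlow beat: Thorne, Ivins, Glenholt.
Both beat: Ivins, Glenholt — 2.

2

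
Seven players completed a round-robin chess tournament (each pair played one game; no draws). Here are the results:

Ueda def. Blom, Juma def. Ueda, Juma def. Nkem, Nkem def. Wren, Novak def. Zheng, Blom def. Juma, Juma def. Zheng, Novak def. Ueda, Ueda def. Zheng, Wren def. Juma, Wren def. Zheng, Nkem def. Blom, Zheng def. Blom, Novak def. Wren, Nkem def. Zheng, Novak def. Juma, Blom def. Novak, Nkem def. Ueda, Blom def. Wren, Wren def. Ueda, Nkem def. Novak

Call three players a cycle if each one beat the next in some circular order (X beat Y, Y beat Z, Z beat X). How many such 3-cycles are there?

Win totals: Wren 3, Zheng 1, Juma 3, Blom 3, Nkem 5, Ueda 2, Novak 4.
A player with w wins dominates both others in C(w,2) triples; summing gives 3 + 0 + 3 + 3 + 10 + 1 + 6 = 26 transitive triples.
Total triples C(7,3) = 35, so cyclic triples = 35 − 26 = 9.

9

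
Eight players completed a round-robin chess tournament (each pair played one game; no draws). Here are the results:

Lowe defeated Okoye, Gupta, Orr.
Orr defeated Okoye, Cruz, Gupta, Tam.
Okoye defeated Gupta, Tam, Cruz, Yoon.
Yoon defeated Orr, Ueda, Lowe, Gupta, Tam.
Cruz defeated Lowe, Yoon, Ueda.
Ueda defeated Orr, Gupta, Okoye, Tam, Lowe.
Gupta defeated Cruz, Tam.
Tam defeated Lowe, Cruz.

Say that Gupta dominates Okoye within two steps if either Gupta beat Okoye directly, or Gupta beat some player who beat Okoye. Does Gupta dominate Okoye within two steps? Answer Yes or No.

No

Gupta did not beat Okoye directly.
Gupta beat Cruz, Tam, but each of them lost to Okoye. No two-step path.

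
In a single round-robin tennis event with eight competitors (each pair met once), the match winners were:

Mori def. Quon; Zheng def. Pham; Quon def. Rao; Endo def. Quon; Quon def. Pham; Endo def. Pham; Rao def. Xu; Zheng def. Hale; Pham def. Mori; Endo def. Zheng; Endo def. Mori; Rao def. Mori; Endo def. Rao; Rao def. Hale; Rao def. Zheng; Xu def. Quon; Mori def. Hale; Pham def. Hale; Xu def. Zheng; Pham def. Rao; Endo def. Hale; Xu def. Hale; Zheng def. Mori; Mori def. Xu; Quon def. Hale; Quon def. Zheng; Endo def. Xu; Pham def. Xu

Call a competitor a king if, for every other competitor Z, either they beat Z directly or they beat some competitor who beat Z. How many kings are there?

Pham cannot reach Endo in two steps.
Mori cannot reach Endo in two steps.
Quon cannot reach Endo in two steps.
Zheng cannot reach Endo in two steps.
Rao cannot reach Endo in two steps.
Endo reaches everyone (king).
Xu cannot reach Endo in two steps.
Hale cannot reach Pham, Mori, Quon, Zheng, Rao, Endo, Xu in two steps.
Kings: Endo — 1.

1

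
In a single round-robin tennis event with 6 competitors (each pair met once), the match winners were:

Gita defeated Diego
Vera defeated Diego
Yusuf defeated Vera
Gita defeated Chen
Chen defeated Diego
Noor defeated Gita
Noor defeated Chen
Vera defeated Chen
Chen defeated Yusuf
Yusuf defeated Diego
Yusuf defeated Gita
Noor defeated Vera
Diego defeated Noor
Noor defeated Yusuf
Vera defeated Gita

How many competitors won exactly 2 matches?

2

Win totals: Chen 2, Vera 3, Noor 4, Yusuf 3, Diego 1, Gita 2.
Exactly 2: Chen, Gita — 2 competitors.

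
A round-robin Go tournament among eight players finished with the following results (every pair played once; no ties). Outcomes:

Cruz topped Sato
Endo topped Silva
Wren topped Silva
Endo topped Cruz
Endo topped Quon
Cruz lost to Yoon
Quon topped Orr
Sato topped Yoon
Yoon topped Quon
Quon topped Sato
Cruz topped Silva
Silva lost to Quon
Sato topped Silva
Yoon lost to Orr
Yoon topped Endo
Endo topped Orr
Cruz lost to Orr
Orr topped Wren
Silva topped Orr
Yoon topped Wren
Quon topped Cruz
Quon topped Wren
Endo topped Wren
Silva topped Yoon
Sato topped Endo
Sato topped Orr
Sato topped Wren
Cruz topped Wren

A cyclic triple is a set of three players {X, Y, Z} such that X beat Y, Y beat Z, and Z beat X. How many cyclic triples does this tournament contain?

Win totals: Yoon 4, Orr 3, Wren 1, Sato 5, Quon 5, Endo 5, Cruz 3, Silva 2.
A player with w wins dominates both others in C(w,2) triples; summing gives 6 + 3 + 0 + 10 + 10 + 10 + 3 + 1 = 43 transitive triples.
Total triples C(8,3) = 56, so cyclic triples = 56 − 43 = 13.

13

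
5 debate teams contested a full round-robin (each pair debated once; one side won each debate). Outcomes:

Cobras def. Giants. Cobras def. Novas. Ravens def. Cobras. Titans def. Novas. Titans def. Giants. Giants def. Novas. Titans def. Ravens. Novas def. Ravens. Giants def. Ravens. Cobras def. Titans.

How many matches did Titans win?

Titans' results: beat Giants, Ravens, Novas; lost to Cobras.
That is 3 wins.

3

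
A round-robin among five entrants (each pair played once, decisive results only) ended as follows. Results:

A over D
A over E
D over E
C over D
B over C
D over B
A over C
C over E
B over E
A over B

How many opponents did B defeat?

2

B's results: beat C, E; lost to A, D.
That is 2 wins.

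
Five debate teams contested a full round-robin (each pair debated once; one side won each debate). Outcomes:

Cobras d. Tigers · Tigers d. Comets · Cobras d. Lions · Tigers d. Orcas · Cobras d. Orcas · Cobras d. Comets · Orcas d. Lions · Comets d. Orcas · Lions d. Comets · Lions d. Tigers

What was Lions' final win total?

2

Lions' results: beat Tigers, Comets; lost to Orcas, Cobras.
That is 2 wins.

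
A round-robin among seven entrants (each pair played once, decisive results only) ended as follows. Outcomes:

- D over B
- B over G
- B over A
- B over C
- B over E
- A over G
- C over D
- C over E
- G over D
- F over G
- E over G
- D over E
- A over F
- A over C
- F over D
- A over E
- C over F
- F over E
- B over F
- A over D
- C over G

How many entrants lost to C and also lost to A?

C beat: D, E, F, G.
A beat: C, D, E, F, G.
Both beat: D, E, F, G — 4.

4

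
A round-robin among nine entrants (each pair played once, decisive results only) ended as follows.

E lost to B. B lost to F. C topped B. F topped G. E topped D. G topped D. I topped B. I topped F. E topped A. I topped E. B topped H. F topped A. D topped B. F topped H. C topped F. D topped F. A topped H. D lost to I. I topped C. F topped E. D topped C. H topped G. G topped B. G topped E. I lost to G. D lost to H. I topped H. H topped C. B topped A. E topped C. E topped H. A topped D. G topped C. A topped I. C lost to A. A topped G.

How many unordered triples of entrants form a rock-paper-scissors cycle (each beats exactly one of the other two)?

23

Win totals: A 5, B 3, C 2, D 3, E 4, F 5, G 5, H 3, I 6.
An entrant with w wins dominates both others in C(w,2) triples; summing gives 10 + 3 + 1 + 3 + 6 + 10 + 10 + 3 + 15 = 61 transitive triples.
Total triples C(9,3) = 84, so cyclic triples = 84 − 61 = 23.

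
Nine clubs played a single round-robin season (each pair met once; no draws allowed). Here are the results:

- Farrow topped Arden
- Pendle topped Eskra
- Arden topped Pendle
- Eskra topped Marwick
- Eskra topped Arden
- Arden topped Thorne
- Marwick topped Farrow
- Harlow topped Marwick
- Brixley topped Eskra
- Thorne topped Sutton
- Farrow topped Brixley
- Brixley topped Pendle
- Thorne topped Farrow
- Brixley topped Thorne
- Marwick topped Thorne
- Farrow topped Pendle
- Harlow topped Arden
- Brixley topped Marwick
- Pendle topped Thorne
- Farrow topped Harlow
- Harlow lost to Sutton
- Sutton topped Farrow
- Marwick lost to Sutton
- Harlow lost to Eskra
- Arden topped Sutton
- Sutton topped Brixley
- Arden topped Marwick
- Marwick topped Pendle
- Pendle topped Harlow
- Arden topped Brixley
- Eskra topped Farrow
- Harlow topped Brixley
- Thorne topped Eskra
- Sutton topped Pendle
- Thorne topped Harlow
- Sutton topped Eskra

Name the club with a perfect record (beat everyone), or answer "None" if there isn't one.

Highest win total is Sutton with 6 (out of 8 possible).
Sutton lost to Thorne, Arden, so no club went undefeated.

None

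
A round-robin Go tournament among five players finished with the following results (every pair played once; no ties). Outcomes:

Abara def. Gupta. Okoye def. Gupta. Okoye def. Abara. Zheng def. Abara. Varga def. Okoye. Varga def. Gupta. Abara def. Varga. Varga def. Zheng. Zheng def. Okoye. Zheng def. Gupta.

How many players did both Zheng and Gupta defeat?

Zheng beat: Abara, Gupta, Okoye.
Gupta beat: no one.
No one was beaten by both.

0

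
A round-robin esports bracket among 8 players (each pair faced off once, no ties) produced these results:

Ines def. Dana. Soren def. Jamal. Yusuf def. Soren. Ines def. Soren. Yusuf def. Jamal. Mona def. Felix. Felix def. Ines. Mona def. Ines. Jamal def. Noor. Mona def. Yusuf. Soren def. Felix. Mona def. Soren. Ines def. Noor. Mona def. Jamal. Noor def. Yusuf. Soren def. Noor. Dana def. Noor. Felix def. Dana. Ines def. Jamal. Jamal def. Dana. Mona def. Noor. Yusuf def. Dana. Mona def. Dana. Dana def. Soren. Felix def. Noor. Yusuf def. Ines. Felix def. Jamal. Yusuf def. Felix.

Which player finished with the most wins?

Mona

Win totals: Yusuf 5, Soren 3, Noor 1, Dana 2, Ines 4, Jamal 2, Mona 7, Felix 4.
Mona leads with 7 wins (next highest: 5).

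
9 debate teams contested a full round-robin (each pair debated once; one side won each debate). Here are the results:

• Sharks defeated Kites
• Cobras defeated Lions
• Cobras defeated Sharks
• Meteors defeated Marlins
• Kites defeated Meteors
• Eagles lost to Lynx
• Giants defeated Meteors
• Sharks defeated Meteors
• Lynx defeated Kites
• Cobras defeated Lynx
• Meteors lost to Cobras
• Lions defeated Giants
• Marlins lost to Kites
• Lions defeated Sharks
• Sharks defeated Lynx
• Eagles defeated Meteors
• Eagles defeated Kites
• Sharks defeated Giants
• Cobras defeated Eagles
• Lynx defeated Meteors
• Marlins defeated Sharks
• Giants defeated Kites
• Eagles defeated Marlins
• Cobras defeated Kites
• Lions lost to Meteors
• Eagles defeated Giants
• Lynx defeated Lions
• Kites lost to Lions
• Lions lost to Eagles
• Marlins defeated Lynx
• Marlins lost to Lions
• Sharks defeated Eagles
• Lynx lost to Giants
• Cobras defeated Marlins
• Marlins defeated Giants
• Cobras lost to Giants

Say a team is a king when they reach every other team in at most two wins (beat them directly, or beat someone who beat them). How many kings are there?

6

Cobras reaches everyone (king).
Kites cannot reach Cobras, Eagles in two steps.
Giants reaches everyone (king).
Eagles reaches everyone (king).
Lions reaches everyone (king).
Lynx cannot reach Cobras in two steps.
Sharks reaches everyone (king).
Meteors cannot reach Cobras, Eagles in two steps.
Marlins reaches everyone (king).
Kings: Cobras, Giants, Eagles, Lions, Sharks, Marlins — 6.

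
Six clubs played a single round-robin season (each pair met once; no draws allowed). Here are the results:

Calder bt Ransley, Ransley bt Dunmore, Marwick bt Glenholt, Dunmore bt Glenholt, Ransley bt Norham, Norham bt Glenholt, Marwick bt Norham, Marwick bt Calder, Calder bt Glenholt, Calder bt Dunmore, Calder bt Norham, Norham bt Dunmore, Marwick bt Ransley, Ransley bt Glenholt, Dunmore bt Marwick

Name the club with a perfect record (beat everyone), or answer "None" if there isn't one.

Highest win total is Marwick with 4 (out of 5 possible).
Marwick lost to Dunmore, so no club went undefeated.

None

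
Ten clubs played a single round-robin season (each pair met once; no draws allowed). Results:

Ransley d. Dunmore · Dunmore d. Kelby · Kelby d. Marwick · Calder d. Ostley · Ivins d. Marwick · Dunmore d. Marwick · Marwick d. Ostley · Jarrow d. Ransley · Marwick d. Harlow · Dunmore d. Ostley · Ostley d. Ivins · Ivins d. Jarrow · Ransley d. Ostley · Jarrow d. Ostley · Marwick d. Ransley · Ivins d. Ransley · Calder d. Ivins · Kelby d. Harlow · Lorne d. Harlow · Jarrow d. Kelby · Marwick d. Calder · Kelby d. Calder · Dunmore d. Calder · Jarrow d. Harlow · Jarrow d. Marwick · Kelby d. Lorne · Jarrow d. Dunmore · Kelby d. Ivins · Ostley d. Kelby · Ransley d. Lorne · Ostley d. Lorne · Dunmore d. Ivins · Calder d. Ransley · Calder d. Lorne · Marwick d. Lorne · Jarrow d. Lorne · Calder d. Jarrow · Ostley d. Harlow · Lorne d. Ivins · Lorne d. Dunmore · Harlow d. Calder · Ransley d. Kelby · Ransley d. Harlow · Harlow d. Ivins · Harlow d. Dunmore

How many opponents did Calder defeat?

5

Calder's results: beat Ostley, Lorne, Jarrow, Ransley, Ivins; lost to Marwick, Dunmore, Kelby, Harlow.
That is 5 wins.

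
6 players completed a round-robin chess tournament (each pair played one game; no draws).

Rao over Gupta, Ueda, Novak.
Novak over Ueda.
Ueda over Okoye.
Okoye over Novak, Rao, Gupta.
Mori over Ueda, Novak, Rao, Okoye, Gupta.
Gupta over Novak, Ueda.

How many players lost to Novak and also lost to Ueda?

0

Novak beat: Ueda.
Ueda beat: Okoye.
No one was beaten by both.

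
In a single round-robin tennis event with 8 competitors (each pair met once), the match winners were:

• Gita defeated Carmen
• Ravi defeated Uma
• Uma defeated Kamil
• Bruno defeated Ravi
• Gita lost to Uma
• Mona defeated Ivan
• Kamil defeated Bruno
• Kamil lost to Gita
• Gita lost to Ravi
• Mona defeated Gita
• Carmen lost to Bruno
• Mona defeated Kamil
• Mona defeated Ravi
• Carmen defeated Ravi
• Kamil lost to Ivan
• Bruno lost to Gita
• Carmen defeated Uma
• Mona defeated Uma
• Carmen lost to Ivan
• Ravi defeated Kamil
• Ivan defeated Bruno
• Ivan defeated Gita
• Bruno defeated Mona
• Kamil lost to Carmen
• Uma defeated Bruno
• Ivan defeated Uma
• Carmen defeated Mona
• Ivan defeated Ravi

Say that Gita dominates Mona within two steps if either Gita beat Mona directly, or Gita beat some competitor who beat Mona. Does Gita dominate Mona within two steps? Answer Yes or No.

Yes

Gita did not beat Mona directly.
Gita beat Bruno, Carmen, Kamil. Of those, Bruno beat Mona.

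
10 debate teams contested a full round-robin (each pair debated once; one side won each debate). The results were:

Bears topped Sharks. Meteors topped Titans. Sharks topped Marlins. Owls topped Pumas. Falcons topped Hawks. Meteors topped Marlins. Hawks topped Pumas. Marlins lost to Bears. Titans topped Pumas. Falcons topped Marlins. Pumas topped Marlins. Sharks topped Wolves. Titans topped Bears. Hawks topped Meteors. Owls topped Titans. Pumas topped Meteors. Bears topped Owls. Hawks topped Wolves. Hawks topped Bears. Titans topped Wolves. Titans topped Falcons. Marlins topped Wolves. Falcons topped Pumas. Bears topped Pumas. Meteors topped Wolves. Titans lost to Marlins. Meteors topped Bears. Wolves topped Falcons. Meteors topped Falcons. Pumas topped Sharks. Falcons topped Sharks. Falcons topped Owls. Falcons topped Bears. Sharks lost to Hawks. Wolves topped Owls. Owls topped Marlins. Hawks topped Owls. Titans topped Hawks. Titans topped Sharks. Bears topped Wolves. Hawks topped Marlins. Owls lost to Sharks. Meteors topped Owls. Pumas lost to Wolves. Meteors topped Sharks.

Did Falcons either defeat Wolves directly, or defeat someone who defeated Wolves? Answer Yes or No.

Falcons did not beat Wolves directly.
Falcons beat Bears, Hawks, Owls, Marlins, Pumas, Sharks. Of those, Bears beat Wolves.

Yes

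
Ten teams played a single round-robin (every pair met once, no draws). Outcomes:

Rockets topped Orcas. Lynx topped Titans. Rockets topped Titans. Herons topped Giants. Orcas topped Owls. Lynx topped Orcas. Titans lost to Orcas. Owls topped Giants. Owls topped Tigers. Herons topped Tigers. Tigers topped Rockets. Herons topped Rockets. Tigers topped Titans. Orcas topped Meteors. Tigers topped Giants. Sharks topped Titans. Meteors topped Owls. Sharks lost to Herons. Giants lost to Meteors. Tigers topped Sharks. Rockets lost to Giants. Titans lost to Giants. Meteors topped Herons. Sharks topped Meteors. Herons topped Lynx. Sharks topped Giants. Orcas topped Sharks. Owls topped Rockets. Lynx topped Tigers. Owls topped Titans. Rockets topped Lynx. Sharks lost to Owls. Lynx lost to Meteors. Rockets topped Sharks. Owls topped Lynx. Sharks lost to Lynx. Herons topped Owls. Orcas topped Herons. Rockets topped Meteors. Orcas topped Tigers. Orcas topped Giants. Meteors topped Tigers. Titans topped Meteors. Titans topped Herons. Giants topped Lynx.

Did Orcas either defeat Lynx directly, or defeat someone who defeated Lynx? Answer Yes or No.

Yes

Orcas did not beat Lynx directly.
Orcas beat Sharks, Herons, Titans, Giants, Owls, Meteors, Tigers. Of those, Herons beat Lynx.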